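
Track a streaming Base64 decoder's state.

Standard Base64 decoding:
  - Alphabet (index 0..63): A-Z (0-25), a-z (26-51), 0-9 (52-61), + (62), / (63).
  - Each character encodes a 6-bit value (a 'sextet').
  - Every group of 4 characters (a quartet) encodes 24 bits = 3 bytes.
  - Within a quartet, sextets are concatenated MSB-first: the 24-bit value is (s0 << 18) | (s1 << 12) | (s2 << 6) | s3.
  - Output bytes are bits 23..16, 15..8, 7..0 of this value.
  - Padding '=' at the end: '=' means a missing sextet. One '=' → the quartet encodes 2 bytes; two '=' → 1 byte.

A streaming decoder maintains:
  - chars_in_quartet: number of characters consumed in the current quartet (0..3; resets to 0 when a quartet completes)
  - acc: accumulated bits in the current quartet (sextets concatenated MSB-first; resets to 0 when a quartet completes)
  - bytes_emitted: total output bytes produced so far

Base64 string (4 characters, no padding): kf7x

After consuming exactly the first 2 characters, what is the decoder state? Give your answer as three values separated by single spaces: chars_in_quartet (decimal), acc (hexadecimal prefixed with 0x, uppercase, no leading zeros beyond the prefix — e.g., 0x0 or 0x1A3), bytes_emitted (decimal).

Answer: 2 0x91F 0

Derivation:
After char 0 ('k'=36): chars_in_quartet=1 acc=0x24 bytes_emitted=0
After char 1 ('f'=31): chars_in_quartet=2 acc=0x91F bytes_emitted=0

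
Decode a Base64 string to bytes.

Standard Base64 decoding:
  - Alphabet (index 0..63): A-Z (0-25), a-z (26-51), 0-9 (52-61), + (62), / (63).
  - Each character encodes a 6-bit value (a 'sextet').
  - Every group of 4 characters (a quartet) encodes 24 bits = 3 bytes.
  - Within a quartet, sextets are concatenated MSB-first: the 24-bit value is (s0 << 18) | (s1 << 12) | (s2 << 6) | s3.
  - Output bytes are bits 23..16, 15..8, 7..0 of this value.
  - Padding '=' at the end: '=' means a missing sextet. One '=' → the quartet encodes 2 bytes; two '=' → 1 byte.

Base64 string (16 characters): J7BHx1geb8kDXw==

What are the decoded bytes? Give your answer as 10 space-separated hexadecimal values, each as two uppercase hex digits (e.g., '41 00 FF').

After char 0 ('J'=9): chars_in_quartet=1 acc=0x9 bytes_emitted=0
After char 1 ('7'=59): chars_in_quartet=2 acc=0x27B bytes_emitted=0
After char 2 ('B'=1): chars_in_quartet=3 acc=0x9EC1 bytes_emitted=0
After char 3 ('H'=7): chars_in_quartet=4 acc=0x27B047 -> emit 27 B0 47, reset; bytes_emitted=3
After char 4 ('x'=49): chars_in_quartet=1 acc=0x31 bytes_emitted=3
After char 5 ('1'=53): chars_in_quartet=2 acc=0xC75 bytes_emitted=3
After char 6 ('g'=32): chars_in_quartet=3 acc=0x31D60 bytes_emitted=3
After char 7 ('e'=30): chars_in_quartet=4 acc=0xC7581E -> emit C7 58 1E, reset; bytes_emitted=6
After char 8 ('b'=27): chars_in_quartet=1 acc=0x1B bytes_emitted=6
After char 9 ('8'=60): chars_in_quartet=2 acc=0x6FC bytes_emitted=6
After char 10 ('k'=36): chars_in_quartet=3 acc=0x1BF24 bytes_emitted=6
After char 11 ('D'=3): chars_in_quartet=4 acc=0x6FC903 -> emit 6F C9 03, reset; bytes_emitted=9
After char 12 ('X'=23): chars_in_quartet=1 acc=0x17 bytes_emitted=9
After char 13 ('w'=48): chars_in_quartet=2 acc=0x5F0 bytes_emitted=9
Padding '==': partial quartet acc=0x5F0 -> emit 5F; bytes_emitted=10

Answer: 27 B0 47 C7 58 1E 6F C9 03 5F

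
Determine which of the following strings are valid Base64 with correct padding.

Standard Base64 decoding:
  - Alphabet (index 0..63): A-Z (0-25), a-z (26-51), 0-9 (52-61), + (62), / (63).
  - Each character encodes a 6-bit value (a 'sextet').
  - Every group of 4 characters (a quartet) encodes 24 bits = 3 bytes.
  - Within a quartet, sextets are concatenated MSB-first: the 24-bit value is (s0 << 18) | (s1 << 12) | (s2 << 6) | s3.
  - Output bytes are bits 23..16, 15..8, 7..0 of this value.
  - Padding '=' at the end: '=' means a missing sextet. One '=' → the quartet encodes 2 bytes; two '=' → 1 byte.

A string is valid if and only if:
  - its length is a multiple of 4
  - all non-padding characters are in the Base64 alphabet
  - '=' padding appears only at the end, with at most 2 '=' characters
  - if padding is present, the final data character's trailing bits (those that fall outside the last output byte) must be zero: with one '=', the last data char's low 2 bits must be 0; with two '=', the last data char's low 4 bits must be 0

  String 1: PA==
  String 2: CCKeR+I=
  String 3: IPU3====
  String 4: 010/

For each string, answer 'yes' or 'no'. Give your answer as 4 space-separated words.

String 1: 'PA==' → valid
String 2: 'CCKeR+I=' → valid
String 3: 'IPU3====' → invalid (4 pad chars (max 2))
String 4: '010/' → valid

Answer: yes yes no yes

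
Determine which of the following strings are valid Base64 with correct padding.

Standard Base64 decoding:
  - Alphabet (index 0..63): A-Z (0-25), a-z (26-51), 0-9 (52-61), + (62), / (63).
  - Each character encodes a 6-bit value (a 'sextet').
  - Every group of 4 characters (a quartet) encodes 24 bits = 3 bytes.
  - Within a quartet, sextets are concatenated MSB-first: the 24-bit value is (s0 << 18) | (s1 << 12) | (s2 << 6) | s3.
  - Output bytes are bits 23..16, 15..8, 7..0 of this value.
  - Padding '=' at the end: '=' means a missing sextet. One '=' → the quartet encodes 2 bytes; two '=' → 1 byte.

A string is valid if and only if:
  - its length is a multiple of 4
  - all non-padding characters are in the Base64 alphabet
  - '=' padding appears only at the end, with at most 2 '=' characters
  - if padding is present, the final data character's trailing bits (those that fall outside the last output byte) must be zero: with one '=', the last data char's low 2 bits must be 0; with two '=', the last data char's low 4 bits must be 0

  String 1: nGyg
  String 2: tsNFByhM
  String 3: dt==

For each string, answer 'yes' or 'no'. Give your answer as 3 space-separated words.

String 1: 'nGyg' → valid
String 2: 'tsNFByhM' → valid
String 3: 'dt==' → invalid (bad trailing bits)

Answer: yes yes no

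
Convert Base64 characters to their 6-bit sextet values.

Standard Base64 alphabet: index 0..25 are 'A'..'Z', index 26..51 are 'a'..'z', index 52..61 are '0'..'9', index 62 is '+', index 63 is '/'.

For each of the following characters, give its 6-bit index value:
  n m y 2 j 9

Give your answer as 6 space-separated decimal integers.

Answer: 39 38 50 54 35 61

Derivation:
'n': a..z range, 26 + ord('n') − ord('a') = 39
'm': a..z range, 26 + ord('m') − ord('a') = 38
'y': a..z range, 26 + ord('y') − ord('a') = 50
'2': 0..9 range, 52 + ord('2') − ord('0') = 54
'j': a..z range, 26 + ord('j') − ord('a') = 35
'9': 0..9 range, 52 + ord('9') − ord('0') = 61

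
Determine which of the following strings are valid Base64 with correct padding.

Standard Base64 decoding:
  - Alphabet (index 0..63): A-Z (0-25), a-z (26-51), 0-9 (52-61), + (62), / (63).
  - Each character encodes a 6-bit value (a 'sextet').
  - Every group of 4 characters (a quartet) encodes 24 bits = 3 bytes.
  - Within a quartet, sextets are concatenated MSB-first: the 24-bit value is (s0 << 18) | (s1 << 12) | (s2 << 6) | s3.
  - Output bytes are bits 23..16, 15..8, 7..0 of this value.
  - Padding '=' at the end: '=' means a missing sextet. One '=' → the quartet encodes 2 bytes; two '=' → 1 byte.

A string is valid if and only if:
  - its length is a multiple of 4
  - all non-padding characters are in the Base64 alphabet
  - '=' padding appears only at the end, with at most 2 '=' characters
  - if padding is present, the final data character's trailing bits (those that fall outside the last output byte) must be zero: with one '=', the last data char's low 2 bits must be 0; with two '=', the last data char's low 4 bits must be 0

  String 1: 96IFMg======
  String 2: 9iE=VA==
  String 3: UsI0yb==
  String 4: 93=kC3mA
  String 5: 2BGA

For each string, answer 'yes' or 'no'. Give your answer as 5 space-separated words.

String 1: '96IFMg======' → invalid (6 pad chars (max 2))
String 2: '9iE=VA==' → invalid (bad char(s): ['=']; '=' in middle)
String 3: 'UsI0yb==' → invalid (bad trailing bits)
String 4: '93=kC3mA' → invalid (bad char(s): ['=']; '=' in middle)
String 5: '2BGA' → valid

Answer: no no no no yes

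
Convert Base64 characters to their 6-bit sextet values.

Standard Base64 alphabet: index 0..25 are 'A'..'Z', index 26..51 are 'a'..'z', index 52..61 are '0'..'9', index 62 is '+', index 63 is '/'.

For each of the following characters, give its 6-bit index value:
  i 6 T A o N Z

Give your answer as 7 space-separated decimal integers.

'i': a..z range, 26 + ord('i') − ord('a') = 34
'6': 0..9 range, 52 + ord('6') − ord('0') = 58
'T': A..Z range, ord('T') − ord('A') = 19
'A': A..Z range, ord('A') − ord('A') = 0
'o': a..z range, 26 + ord('o') − ord('a') = 40
'N': A..Z range, ord('N') − ord('A') = 13
'Z': A..Z range, ord('Z') − ord('A') = 25

Answer: 34 58 19 0 40 13 25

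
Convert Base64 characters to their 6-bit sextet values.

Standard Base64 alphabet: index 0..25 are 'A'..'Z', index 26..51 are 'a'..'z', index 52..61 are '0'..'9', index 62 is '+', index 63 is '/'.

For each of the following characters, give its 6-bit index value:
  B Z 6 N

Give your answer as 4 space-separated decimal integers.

Answer: 1 25 58 13

Derivation:
'B': A..Z range, ord('B') − ord('A') = 1
'Z': A..Z range, ord('Z') − ord('A') = 25
'6': 0..9 range, 52 + ord('6') − ord('0') = 58
'N': A..Z range, ord('N') − ord('A') = 13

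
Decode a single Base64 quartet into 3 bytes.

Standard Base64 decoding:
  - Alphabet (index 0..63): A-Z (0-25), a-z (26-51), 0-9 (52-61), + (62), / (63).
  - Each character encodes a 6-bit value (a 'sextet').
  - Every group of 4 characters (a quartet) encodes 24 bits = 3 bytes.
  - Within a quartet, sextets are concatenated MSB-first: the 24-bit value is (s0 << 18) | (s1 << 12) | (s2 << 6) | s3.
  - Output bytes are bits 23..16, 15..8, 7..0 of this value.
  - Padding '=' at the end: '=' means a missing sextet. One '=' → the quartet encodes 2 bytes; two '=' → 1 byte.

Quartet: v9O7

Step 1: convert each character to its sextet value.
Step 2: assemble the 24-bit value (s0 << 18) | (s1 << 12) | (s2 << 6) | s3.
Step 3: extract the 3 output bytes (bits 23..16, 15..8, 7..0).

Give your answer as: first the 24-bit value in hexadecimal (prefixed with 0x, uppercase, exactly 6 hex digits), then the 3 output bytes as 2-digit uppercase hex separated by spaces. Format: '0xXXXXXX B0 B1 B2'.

Answer: 0xBFD3BB BF D3 BB

Derivation:
Sextets: v=47, 9=61, O=14, 7=59
24-bit: (47<<18) | (61<<12) | (14<<6) | 59
      = 0xBC0000 | 0x03D000 | 0x000380 | 0x00003B
      = 0xBFD3BB
Bytes: (v>>16)&0xFF=BF, (v>>8)&0xFF=D3, v&0xFF=BB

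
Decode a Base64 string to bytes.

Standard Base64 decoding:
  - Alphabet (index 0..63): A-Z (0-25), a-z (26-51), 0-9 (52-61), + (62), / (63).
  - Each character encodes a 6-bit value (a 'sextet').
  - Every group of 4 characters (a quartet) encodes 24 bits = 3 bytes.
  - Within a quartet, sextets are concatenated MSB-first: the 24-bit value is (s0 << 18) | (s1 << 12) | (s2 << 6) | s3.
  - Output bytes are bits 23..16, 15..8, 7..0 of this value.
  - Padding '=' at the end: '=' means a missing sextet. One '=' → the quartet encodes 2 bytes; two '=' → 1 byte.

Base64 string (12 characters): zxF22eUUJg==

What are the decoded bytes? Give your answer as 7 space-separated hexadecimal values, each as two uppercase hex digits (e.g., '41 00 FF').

Answer: CF 11 76 D9 E5 14 26

Derivation:
After char 0 ('z'=51): chars_in_quartet=1 acc=0x33 bytes_emitted=0
After char 1 ('x'=49): chars_in_quartet=2 acc=0xCF1 bytes_emitted=0
After char 2 ('F'=5): chars_in_quartet=3 acc=0x33C45 bytes_emitted=0
After char 3 ('2'=54): chars_in_quartet=4 acc=0xCF1176 -> emit CF 11 76, reset; bytes_emitted=3
After char 4 ('2'=54): chars_in_quartet=1 acc=0x36 bytes_emitted=3
After char 5 ('e'=30): chars_in_quartet=2 acc=0xD9E bytes_emitted=3
After char 6 ('U'=20): chars_in_quartet=3 acc=0x36794 bytes_emitted=3
After char 7 ('U'=20): chars_in_quartet=4 acc=0xD9E514 -> emit D9 E5 14, reset; bytes_emitted=6
After char 8 ('J'=9): chars_in_quartet=1 acc=0x9 bytes_emitted=6
After char 9 ('g'=32): chars_in_quartet=2 acc=0x260 bytes_emitted=6
Padding '==': partial quartet acc=0x260 -> emit 26; bytes_emitted=7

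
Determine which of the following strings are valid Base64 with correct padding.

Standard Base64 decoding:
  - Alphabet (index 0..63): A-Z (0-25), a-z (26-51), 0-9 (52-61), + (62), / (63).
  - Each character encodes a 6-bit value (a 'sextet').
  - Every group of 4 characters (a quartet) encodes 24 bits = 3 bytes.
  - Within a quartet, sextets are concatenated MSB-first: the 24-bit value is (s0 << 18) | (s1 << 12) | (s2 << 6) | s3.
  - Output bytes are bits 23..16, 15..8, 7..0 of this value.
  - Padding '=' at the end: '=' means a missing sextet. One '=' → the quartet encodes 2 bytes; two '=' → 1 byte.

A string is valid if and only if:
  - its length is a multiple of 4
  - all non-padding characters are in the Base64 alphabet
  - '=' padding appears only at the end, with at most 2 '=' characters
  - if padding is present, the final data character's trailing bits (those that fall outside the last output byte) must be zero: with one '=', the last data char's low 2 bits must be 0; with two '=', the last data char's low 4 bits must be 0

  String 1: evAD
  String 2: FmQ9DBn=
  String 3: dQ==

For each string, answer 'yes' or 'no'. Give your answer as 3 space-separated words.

String 1: 'evAD' → valid
String 2: 'FmQ9DBn=' → invalid (bad trailing bits)
String 3: 'dQ==' → valid

Answer: yes no yes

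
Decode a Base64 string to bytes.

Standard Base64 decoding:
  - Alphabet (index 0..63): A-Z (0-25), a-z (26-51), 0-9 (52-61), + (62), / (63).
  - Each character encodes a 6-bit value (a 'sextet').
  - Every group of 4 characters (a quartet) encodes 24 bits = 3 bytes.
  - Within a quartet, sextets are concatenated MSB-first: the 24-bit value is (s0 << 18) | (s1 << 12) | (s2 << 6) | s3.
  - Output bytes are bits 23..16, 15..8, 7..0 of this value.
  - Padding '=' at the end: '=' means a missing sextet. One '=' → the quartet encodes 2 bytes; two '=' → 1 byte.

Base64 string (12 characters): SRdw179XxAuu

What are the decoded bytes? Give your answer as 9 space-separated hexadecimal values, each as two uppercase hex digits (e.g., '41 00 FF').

After char 0 ('S'=18): chars_in_quartet=1 acc=0x12 bytes_emitted=0
After char 1 ('R'=17): chars_in_quartet=2 acc=0x491 bytes_emitted=0
After char 2 ('d'=29): chars_in_quartet=3 acc=0x1245D bytes_emitted=0
After char 3 ('w'=48): chars_in_quartet=4 acc=0x491770 -> emit 49 17 70, reset; bytes_emitted=3
After char 4 ('1'=53): chars_in_quartet=1 acc=0x35 bytes_emitted=3
After char 5 ('7'=59): chars_in_quartet=2 acc=0xD7B bytes_emitted=3
After char 6 ('9'=61): chars_in_quartet=3 acc=0x35EFD bytes_emitted=3
After char 7 ('X'=23): chars_in_quartet=4 acc=0xD7BF57 -> emit D7 BF 57, reset; bytes_emitted=6
After char 8 ('x'=49): chars_in_quartet=1 acc=0x31 bytes_emitted=6
After char 9 ('A'=0): chars_in_quartet=2 acc=0xC40 bytes_emitted=6
After char 10 ('u'=46): chars_in_quartet=3 acc=0x3102E bytes_emitted=6
After char 11 ('u'=46): chars_in_quartet=4 acc=0xC40BAE -> emit C4 0B AE, reset; bytes_emitted=9

Answer: 49 17 70 D7 BF 57 C4 0B AE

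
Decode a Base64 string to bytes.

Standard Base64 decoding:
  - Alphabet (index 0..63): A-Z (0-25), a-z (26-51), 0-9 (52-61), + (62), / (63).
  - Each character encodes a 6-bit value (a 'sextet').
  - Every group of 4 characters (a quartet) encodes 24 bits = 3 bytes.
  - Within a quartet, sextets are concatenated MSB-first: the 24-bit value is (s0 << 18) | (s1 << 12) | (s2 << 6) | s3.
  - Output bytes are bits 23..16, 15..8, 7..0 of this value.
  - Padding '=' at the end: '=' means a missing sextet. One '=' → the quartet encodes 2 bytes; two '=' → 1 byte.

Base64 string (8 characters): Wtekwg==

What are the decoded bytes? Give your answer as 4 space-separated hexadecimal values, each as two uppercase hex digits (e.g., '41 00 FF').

After char 0 ('W'=22): chars_in_quartet=1 acc=0x16 bytes_emitted=0
After char 1 ('t'=45): chars_in_quartet=2 acc=0x5AD bytes_emitted=0
After char 2 ('e'=30): chars_in_quartet=3 acc=0x16B5E bytes_emitted=0
After char 3 ('k'=36): chars_in_quartet=4 acc=0x5AD7A4 -> emit 5A D7 A4, reset; bytes_emitted=3
After char 4 ('w'=48): chars_in_quartet=1 acc=0x30 bytes_emitted=3
After char 5 ('g'=32): chars_in_quartet=2 acc=0xC20 bytes_emitted=3
Padding '==': partial quartet acc=0xC20 -> emit C2; bytes_emitted=4

Answer: 5A D7 A4 C2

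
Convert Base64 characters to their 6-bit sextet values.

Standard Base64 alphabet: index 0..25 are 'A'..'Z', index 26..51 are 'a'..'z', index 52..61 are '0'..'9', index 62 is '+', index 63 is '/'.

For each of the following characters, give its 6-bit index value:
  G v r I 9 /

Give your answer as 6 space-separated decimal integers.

'G': A..Z range, ord('G') − ord('A') = 6
'v': a..z range, 26 + ord('v') − ord('a') = 47
'r': a..z range, 26 + ord('r') − ord('a') = 43
'I': A..Z range, ord('I') − ord('A') = 8
'9': 0..9 range, 52 + ord('9') − ord('0') = 61
'/': index 63

Answer: 6 47 43 8 61 63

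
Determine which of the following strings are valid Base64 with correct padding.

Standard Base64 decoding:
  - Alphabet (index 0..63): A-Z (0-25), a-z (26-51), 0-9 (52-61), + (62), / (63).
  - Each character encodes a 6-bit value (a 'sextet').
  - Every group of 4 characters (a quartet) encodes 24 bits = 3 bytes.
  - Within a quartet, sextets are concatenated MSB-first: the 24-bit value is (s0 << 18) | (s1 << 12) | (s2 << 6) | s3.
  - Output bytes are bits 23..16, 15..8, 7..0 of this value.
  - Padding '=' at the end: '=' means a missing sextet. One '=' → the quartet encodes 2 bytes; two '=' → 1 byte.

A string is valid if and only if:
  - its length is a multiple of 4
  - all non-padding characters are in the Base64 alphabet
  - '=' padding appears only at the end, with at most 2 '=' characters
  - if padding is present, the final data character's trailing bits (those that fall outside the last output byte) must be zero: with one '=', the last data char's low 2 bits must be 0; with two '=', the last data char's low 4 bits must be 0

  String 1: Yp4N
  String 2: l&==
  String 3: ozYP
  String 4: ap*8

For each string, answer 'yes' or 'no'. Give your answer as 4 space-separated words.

Answer: yes no yes no

Derivation:
String 1: 'Yp4N' → valid
String 2: 'l&==' → invalid (bad char(s): ['&'])
String 3: 'ozYP' → valid
String 4: 'ap*8' → invalid (bad char(s): ['*'])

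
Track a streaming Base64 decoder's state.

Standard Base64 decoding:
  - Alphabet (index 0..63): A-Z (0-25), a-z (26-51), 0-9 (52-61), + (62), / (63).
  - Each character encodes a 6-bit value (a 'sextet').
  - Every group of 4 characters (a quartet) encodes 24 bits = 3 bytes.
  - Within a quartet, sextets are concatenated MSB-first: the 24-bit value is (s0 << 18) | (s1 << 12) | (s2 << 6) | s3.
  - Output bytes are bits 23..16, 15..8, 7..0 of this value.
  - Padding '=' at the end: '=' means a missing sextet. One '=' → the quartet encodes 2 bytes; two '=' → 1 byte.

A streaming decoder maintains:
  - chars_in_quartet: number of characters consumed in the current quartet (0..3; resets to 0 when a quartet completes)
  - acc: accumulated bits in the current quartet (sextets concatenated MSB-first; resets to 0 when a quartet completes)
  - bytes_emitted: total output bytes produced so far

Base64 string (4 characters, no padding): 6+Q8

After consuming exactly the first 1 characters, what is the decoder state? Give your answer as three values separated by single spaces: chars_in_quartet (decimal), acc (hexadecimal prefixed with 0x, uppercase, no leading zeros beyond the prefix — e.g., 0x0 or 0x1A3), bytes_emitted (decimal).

Answer: 1 0x3A 0

Derivation:
After char 0 ('6'=58): chars_in_quartet=1 acc=0x3A bytes_emitted=0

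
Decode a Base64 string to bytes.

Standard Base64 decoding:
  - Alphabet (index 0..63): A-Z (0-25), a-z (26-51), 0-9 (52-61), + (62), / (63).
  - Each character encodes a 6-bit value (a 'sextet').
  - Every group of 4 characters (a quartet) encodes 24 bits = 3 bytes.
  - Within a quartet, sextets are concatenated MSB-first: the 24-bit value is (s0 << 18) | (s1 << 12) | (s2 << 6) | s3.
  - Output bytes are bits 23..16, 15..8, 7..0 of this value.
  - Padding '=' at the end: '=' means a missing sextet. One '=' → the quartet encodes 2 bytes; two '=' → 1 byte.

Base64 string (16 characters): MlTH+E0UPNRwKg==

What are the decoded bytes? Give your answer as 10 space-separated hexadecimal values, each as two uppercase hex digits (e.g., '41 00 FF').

Answer: 32 54 C7 F8 4D 14 3C D4 70 2A

Derivation:
After char 0 ('M'=12): chars_in_quartet=1 acc=0xC bytes_emitted=0
After char 1 ('l'=37): chars_in_quartet=2 acc=0x325 bytes_emitted=0
After char 2 ('T'=19): chars_in_quartet=3 acc=0xC953 bytes_emitted=0
After char 3 ('H'=7): chars_in_quartet=4 acc=0x3254C7 -> emit 32 54 C7, reset; bytes_emitted=3
After char 4 ('+'=62): chars_in_quartet=1 acc=0x3E bytes_emitted=3
After char 5 ('E'=4): chars_in_quartet=2 acc=0xF84 bytes_emitted=3
After char 6 ('0'=52): chars_in_quartet=3 acc=0x3E134 bytes_emitted=3
After char 7 ('U'=20): chars_in_quartet=4 acc=0xF84D14 -> emit F8 4D 14, reset; bytes_emitted=6
After char 8 ('P'=15): chars_in_quartet=1 acc=0xF bytes_emitted=6
After char 9 ('N'=13): chars_in_quartet=2 acc=0x3CD bytes_emitted=6
After char 10 ('R'=17): chars_in_quartet=3 acc=0xF351 bytes_emitted=6
After char 11 ('w'=48): chars_in_quartet=4 acc=0x3CD470 -> emit 3C D4 70, reset; bytes_emitted=9
After char 12 ('K'=10): chars_in_quartet=1 acc=0xA bytes_emitted=9
After char 13 ('g'=32): chars_in_quartet=2 acc=0x2A0 bytes_emitted=9
Padding '==': partial quartet acc=0x2A0 -> emit 2A; bytes_emitted=10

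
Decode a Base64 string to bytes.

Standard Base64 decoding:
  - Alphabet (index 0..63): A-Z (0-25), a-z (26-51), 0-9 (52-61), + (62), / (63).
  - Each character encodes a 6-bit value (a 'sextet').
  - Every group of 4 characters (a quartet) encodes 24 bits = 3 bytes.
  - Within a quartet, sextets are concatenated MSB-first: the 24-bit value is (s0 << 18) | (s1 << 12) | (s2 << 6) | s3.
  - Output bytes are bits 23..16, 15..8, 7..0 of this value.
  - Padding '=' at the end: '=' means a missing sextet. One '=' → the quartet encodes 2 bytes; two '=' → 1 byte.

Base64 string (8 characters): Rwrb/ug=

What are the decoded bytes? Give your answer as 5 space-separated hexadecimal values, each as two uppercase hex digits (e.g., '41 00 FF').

Answer: 47 0A DB FE E8

Derivation:
After char 0 ('R'=17): chars_in_quartet=1 acc=0x11 bytes_emitted=0
After char 1 ('w'=48): chars_in_quartet=2 acc=0x470 bytes_emitted=0
After char 2 ('r'=43): chars_in_quartet=3 acc=0x11C2B bytes_emitted=0
After char 3 ('b'=27): chars_in_quartet=4 acc=0x470ADB -> emit 47 0A DB, reset; bytes_emitted=3
After char 4 ('/'=63): chars_in_quartet=1 acc=0x3F bytes_emitted=3
After char 5 ('u'=46): chars_in_quartet=2 acc=0xFEE bytes_emitted=3
After char 6 ('g'=32): chars_in_quartet=3 acc=0x3FBA0 bytes_emitted=3
Padding '=': partial quartet acc=0x3FBA0 -> emit FE E8; bytes_emitted=5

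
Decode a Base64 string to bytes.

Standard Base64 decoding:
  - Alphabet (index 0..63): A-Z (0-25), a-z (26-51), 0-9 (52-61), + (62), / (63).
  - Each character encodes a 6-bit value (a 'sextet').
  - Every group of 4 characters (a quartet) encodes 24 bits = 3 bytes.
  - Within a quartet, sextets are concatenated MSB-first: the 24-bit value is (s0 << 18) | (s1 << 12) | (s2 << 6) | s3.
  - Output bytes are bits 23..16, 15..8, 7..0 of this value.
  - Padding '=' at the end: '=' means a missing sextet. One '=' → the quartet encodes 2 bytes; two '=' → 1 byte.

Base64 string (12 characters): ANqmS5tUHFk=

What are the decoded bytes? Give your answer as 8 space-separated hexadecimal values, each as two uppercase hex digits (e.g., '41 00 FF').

After char 0 ('A'=0): chars_in_quartet=1 acc=0x0 bytes_emitted=0
After char 1 ('N'=13): chars_in_quartet=2 acc=0xD bytes_emitted=0
After char 2 ('q'=42): chars_in_quartet=3 acc=0x36A bytes_emitted=0
After char 3 ('m'=38): chars_in_quartet=4 acc=0xDAA6 -> emit 00 DA A6, reset; bytes_emitted=3
After char 4 ('S'=18): chars_in_quartet=1 acc=0x12 bytes_emitted=3
After char 5 ('5'=57): chars_in_quartet=2 acc=0x4B9 bytes_emitted=3
After char 6 ('t'=45): chars_in_quartet=3 acc=0x12E6D bytes_emitted=3
After char 7 ('U'=20): chars_in_quartet=4 acc=0x4B9B54 -> emit 4B 9B 54, reset; bytes_emitted=6
After char 8 ('H'=7): chars_in_quartet=1 acc=0x7 bytes_emitted=6
After char 9 ('F'=5): chars_in_quartet=2 acc=0x1C5 bytes_emitted=6
After char 10 ('k'=36): chars_in_quartet=3 acc=0x7164 bytes_emitted=6
Padding '=': partial quartet acc=0x7164 -> emit 1C 59; bytes_emitted=8

Answer: 00 DA A6 4B 9B 54 1C 59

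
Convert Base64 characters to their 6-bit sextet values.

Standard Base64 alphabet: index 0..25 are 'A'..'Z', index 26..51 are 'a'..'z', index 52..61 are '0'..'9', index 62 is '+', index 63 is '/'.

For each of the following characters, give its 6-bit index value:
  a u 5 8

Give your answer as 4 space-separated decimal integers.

Answer: 26 46 57 60

Derivation:
'a': a..z range, 26 + ord('a') − ord('a') = 26
'u': a..z range, 26 + ord('u') − ord('a') = 46
'5': 0..9 range, 52 + ord('5') − ord('0') = 57
'8': 0..9 range, 52 + ord('8') − ord('0') = 60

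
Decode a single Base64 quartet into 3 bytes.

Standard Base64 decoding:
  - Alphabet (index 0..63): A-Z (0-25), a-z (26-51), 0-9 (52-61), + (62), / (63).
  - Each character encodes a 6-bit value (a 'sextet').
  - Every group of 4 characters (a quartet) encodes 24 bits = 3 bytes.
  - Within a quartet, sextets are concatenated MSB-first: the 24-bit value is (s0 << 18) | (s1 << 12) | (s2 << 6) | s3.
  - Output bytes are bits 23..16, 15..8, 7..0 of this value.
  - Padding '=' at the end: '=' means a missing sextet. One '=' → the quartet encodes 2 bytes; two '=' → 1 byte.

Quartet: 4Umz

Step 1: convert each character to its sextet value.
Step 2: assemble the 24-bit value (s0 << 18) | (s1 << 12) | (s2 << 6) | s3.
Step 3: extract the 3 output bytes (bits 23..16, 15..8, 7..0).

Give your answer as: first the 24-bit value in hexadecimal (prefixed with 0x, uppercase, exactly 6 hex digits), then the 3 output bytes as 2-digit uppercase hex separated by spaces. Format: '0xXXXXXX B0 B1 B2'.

Answer: 0xE149B3 E1 49 B3

Derivation:
Sextets: 4=56, U=20, m=38, z=51
24-bit: (56<<18) | (20<<12) | (38<<6) | 51
      = 0xE00000 | 0x014000 | 0x000980 | 0x000033
      = 0xE149B3
Bytes: (v>>16)&0xFF=E1, (v>>8)&0xFF=49, v&0xFF=B3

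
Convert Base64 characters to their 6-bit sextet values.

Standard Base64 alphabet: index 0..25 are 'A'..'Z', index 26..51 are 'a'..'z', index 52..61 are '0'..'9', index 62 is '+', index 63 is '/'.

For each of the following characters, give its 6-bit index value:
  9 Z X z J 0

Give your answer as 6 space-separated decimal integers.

'9': 0..9 range, 52 + ord('9') − ord('0') = 61
'Z': A..Z range, ord('Z') − ord('A') = 25
'X': A..Z range, ord('X') − ord('A') = 23
'z': a..z range, 26 + ord('z') − ord('a') = 51
'J': A..Z range, ord('J') − ord('A') = 9
'0': 0..9 range, 52 + ord('0') − ord('0') = 52

Answer: 61 25 23 51 9 52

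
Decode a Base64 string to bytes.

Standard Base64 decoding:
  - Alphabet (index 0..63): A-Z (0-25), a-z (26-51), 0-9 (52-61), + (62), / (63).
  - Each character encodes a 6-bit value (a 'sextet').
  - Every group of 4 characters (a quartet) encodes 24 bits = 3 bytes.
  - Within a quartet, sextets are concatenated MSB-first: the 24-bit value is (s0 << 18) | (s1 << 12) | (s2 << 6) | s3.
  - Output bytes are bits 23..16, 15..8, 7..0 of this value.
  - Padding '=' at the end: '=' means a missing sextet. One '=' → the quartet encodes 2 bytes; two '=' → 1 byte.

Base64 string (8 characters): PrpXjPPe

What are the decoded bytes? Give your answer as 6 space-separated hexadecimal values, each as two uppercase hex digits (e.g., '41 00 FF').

After char 0 ('P'=15): chars_in_quartet=1 acc=0xF bytes_emitted=0
After char 1 ('r'=43): chars_in_quartet=2 acc=0x3EB bytes_emitted=0
After char 2 ('p'=41): chars_in_quartet=3 acc=0xFAE9 bytes_emitted=0
After char 3 ('X'=23): chars_in_quartet=4 acc=0x3EBA57 -> emit 3E BA 57, reset; bytes_emitted=3
After char 4 ('j'=35): chars_in_quartet=1 acc=0x23 bytes_emitted=3
After char 5 ('P'=15): chars_in_quartet=2 acc=0x8CF bytes_emitted=3
After char 6 ('P'=15): chars_in_quartet=3 acc=0x233CF bytes_emitted=3
After char 7 ('e'=30): chars_in_quartet=4 acc=0x8CF3DE -> emit 8C F3 DE, reset; bytes_emitted=6

Answer: 3E BA 57 8C F3 DE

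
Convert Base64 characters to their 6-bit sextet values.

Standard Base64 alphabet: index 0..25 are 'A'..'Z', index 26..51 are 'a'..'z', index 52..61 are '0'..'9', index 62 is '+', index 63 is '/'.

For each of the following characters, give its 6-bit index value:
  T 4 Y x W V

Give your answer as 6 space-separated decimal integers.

'T': A..Z range, ord('T') − ord('A') = 19
'4': 0..9 range, 52 + ord('4') − ord('0') = 56
'Y': A..Z range, ord('Y') − ord('A') = 24
'x': a..z range, 26 + ord('x') − ord('a') = 49
'W': A..Z range, ord('W') − ord('A') = 22
'V': A..Z range, ord('V') − ord('A') = 21

Answer: 19 56 24 49 22 21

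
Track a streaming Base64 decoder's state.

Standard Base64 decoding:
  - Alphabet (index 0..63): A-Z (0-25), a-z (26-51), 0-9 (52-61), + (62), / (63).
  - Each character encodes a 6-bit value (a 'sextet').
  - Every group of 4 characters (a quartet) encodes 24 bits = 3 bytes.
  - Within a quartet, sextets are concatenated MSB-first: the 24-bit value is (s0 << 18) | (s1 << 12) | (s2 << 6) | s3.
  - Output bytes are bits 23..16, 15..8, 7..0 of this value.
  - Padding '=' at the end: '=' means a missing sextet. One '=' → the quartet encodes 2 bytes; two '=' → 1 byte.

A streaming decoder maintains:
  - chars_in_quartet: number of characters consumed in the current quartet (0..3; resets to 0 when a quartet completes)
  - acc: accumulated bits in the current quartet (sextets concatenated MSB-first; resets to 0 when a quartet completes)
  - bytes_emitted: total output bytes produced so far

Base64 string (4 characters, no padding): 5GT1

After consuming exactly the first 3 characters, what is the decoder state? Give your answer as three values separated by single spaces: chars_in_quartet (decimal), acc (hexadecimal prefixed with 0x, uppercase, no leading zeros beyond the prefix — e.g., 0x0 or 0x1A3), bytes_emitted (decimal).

After char 0 ('5'=57): chars_in_quartet=1 acc=0x39 bytes_emitted=0
After char 1 ('G'=6): chars_in_quartet=2 acc=0xE46 bytes_emitted=0
After char 2 ('T'=19): chars_in_quartet=3 acc=0x39193 bytes_emitted=0

Answer: 3 0x39193 0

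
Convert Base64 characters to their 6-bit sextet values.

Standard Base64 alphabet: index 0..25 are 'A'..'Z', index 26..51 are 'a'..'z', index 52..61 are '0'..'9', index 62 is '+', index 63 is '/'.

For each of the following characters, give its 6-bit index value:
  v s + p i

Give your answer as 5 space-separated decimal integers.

Answer: 47 44 62 41 34

Derivation:
'v': a..z range, 26 + ord('v') − ord('a') = 47
's': a..z range, 26 + ord('s') − ord('a') = 44
'+': index 62
'p': a..z range, 26 + ord('p') − ord('a') = 41
'i': a..z range, 26 + ord('i') − ord('a') = 34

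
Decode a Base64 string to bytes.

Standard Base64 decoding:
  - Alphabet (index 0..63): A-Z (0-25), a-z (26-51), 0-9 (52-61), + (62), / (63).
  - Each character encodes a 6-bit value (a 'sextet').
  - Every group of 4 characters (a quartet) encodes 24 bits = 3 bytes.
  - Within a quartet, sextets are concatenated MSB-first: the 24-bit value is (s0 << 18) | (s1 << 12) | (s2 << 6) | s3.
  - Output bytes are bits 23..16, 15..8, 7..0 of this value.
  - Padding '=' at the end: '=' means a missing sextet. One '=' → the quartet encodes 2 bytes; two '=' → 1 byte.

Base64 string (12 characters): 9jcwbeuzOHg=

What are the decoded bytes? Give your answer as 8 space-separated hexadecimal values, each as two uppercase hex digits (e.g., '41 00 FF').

After char 0 ('9'=61): chars_in_quartet=1 acc=0x3D bytes_emitted=0
After char 1 ('j'=35): chars_in_quartet=2 acc=0xF63 bytes_emitted=0
After char 2 ('c'=28): chars_in_quartet=3 acc=0x3D8DC bytes_emitted=0
After char 3 ('w'=48): chars_in_quartet=4 acc=0xF63730 -> emit F6 37 30, reset; bytes_emitted=3
After char 4 ('b'=27): chars_in_quartet=1 acc=0x1B bytes_emitted=3
After char 5 ('e'=30): chars_in_quartet=2 acc=0x6DE bytes_emitted=3
After char 6 ('u'=46): chars_in_quartet=3 acc=0x1B7AE bytes_emitted=3
After char 7 ('z'=51): chars_in_quartet=4 acc=0x6DEBB3 -> emit 6D EB B3, reset; bytes_emitted=6
After char 8 ('O'=14): chars_in_quartet=1 acc=0xE bytes_emitted=6
After char 9 ('H'=7): chars_in_quartet=2 acc=0x387 bytes_emitted=6
After char 10 ('g'=32): chars_in_quartet=3 acc=0xE1E0 bytes_emitted=6
Padding '=': partial quartet acc=0xE1E0 -> emit 38 78; bytes_emitted=8

Answer: F6 37 30 6D EB B3 38 78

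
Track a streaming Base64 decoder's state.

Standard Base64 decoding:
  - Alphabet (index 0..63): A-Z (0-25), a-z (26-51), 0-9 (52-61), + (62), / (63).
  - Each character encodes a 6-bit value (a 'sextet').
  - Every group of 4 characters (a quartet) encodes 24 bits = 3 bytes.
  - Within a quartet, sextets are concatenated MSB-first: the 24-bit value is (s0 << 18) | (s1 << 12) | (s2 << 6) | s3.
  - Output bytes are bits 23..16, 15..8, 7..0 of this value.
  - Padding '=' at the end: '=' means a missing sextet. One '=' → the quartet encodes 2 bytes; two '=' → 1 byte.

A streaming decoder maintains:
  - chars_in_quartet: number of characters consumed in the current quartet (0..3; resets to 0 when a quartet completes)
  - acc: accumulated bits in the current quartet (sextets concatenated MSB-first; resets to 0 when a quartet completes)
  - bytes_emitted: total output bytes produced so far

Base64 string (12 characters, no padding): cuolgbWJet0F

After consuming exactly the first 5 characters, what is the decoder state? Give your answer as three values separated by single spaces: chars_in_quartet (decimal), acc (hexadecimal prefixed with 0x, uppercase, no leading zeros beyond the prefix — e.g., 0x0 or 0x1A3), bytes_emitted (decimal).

After char 0 ('c'=28): chars_in_quartet=1 acc=0x1C bytes_emitted=0
After char 1 ('u'=46): chars_in_quartet=2 acc=0x72E bytes_emitted=0
After char 2 ('o'=40): chars_in_quartet=3 acc=0x1CBA8 bytes_emitted=0
After char 3 ('l'=37): chars_in_quartet=4 acc=0x72EA25 -> emit 72 EA 25, reset; bytes_emitted=3
After char 4 ('g'=32): chars_in_quartet=1 acc=0x20 bytes_emitted=3

Answer: 1 0x20 3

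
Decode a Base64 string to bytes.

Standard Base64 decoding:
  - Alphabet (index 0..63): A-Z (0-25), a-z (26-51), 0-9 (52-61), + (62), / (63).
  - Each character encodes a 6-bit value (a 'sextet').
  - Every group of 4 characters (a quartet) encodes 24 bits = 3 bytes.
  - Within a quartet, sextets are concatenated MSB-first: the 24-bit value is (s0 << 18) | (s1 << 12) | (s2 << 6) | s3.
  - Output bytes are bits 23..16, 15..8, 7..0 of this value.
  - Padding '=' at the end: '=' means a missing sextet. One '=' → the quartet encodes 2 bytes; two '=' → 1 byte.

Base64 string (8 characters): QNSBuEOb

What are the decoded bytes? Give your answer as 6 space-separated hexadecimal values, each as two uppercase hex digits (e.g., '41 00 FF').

After char 0 ('Q'=16): chars_in_quartet=1 acc=0x10 bytes_emitted=0
After char 1 ('N'=13): chars_in_quartet=2 acc=0x40D bytes_emitted=0
After char 2 ('S'=18): chars_in_quartet=3 acc=0x10352 bytes_emitted=0
After char 3 ('B'=1): chars_in_quartet=4 acc=0x40D481 -> emit 40 D4 81, reset; bytes_emitted=3
After char 4 ('u'=46): chars_in_quartet=1 acc=0x2E bytes_emitted=3
After char 5 ('E'=4): chars_in_quartet=2 acc=0xB84 bytes_emitted=3
After char 6 ('O'=14): chars_in_quartet=3 acc=0x2E10E bytes_emitted=3
After char 7 ('b'=27): chars_in_quartet=4 acc=0xB8439B -> emit B8 43 9B, reset; bytes_emitted=6

Answer: 40 D4 81 B8 43 9B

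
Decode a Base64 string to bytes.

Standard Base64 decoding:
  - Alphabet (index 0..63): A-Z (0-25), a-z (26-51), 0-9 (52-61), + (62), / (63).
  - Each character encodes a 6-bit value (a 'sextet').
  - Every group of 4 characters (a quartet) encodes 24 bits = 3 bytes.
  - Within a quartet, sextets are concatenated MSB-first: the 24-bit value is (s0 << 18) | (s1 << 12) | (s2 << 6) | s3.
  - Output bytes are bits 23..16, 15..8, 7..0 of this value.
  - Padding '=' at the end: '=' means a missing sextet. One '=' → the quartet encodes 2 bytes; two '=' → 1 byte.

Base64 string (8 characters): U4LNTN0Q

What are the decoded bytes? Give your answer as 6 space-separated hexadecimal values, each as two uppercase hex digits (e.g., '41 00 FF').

After char 0 ('U'=20): chars_in_quartet=1 acc=0x14 bytes_emitted=0
After char 1 ('4'=56): chars_in_quartet=2 acc=0x538 bytes_emitted=0
After char 2 ('L'=11): chars_in_quartet=3 acc=0x14E0B bytes_emitted=0
After char 3 ('N'=13): chars_in_quartet=4 acc=0x5382CD -> emit 53 82 CD, reset; bytes_emitted=3
After char 4 ('T'=19): chars_in_quartet=1 acc=0x13 bytes_emitted=3
After char 5 ('N'=13): chars_in_quartet=2 acc=0x4CD bytes_emitted=3
After char 6 ('0'=52): chars_in_quartet=3 acc=0x13374 bytes_emitted=3
After char 7 ('Q'=16): chars_in_quartet=4 acc=0x4CDD10 -> emit 4C DD 10, reset; bytes_emitted=6

Answer: 53 82 CD 4C DD 10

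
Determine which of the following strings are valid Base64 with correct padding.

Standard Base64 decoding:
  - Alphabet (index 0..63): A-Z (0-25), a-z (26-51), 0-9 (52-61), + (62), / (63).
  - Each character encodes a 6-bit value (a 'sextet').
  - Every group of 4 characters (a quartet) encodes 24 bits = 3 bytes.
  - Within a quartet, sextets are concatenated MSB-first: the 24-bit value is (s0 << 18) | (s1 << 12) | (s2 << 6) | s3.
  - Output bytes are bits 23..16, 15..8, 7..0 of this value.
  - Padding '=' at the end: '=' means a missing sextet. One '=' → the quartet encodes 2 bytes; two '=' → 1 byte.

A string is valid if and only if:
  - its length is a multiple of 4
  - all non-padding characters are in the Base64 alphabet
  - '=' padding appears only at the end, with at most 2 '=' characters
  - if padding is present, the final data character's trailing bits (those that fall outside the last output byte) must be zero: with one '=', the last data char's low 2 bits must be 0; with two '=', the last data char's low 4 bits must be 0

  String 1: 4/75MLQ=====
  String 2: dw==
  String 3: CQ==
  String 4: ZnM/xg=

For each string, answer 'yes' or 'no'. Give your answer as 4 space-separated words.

Answer: no yes yes no

Derivation:
String 1: '4/75MLQ=====' → invalid (5 pad chars (max 2))
String 2: 'dw==' → valid
String 3: 'CQ==' → valid
String 4: 'ZnM/xg=' → invalid (len=7 not mult of 4)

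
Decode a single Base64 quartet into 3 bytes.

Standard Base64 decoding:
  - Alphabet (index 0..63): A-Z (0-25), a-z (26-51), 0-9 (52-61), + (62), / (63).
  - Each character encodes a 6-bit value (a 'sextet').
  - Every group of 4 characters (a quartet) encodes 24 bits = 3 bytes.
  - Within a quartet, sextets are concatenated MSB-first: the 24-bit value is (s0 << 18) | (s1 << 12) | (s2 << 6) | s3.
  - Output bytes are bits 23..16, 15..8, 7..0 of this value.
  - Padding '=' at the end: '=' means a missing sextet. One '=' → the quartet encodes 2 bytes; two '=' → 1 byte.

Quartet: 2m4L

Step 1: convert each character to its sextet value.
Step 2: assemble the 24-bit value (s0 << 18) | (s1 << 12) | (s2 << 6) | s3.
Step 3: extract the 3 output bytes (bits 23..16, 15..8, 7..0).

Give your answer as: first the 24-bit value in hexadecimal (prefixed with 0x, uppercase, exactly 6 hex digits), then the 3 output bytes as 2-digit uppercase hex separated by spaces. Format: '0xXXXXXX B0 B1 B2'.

Answer: 0xDA6E0B DA 6E 0B

Derivation:
Sextets: 2=54, m=38, 4=56, L=11
24-bit: (54<<18) | (38<<12) | (56<<6) | 11
      = 0xD80000 | 0x026000 | 0x000E00 | 0x00000B
      = 0xDA6E0B
Bytes: (v>>16)&0xFF=DA, (v>>8)&0xFF=6E, v&0xFF=0B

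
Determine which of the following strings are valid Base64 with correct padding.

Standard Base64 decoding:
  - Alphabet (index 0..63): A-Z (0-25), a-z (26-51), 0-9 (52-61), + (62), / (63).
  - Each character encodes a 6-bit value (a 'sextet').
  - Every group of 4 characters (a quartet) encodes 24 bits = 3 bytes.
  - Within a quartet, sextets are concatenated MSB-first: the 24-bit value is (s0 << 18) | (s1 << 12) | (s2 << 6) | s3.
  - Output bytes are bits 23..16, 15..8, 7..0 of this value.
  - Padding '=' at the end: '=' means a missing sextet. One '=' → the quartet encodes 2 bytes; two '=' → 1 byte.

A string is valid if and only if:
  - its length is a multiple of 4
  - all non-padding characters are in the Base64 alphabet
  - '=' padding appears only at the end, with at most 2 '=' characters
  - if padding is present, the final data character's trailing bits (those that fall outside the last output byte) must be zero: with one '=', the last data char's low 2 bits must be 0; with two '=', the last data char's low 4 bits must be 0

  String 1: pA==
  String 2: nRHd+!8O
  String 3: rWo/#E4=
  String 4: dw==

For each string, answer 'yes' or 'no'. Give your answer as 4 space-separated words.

Answer: yes no no yes

Derivation:
String 1: 'pA==' → valid
String 2: 'nRHd+!8O' → invalid (bad char(s): ['!'])
String 3: 'rWo/#E4=' → invalid (bad char(s): ['#'])
String 4: 'dw==' → valid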